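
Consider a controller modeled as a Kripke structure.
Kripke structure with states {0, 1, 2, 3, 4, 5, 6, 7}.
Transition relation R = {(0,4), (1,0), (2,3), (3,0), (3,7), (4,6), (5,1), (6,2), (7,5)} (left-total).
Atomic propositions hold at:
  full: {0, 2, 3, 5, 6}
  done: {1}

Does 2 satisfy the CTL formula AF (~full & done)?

No

Sat(~full) = {1, 4, 7}
Sat(~full & done) = {1}
AF (~full & done): least fixpoint, start Z0 = {1}, add states with every successor in Z. Z1 = {1, 5}; Z2 = {1, 5, 7}; fixed.
Sat(AF (~full & done)) = {1, 5, 7}
2 ∉ Sat(AF (~full & done)) = {1, 5, 7}, so the formula does not hold at 2.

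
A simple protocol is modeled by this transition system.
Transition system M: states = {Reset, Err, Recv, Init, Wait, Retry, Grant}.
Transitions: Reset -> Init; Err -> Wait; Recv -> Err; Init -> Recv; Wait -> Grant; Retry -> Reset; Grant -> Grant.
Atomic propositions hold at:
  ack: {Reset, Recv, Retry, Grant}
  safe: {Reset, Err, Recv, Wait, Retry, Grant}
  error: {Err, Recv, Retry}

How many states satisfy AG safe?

4

AG safe: greatest fixpoint, start Z0 = {Reset, Err, Recv, Wait, Retry, Grant}, keep only states in Sat with every successor in Z. Z1 = {Err, Recv, Wait, Retry, Grant}; Z2 = {Err, Recv, Wait, Grant}; fixed.
Sat(AG safe) = {Err, Recv, Wait, Grant}
|Sat(AG safe)| = |{Err, Recv, Wait, Grant}| = 4.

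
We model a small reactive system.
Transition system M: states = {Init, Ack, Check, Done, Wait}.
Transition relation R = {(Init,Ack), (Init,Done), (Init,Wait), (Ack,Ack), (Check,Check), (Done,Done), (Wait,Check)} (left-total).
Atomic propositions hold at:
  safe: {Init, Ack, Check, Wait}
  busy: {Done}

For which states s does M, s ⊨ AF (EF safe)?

{Init, Ack, Check, Wait}

EF safe: least fixpoint, start Z0 = {Init, Ack, Check, Wait}, add states with some successor in Z. Already a fixed point.
Sat(EF safe) = {Init, Ack, Check, Wait}
AF (EF safe): least fixpoint, start Z0 = {Init, Ack, Check, Wait}, add states with every successor in Z. Already a fixed point.
Sat(AF (EF safe)) = {Init, Ack, Check, Wait}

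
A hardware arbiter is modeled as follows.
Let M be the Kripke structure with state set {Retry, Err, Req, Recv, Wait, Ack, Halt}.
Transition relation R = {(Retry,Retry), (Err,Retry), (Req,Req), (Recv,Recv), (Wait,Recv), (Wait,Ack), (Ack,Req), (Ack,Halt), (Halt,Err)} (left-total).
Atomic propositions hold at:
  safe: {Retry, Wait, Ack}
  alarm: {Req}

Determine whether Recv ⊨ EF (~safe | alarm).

Yes

Sat(~safe) = {Err, Req, Recv, Halt}
Sat(~safe | alarm) = {Err, Req, Recv, Halt}
EF (~safe | alarm): least fixpoint, start Z0 = {Err, Req, Recv, Halt}, add states with some successor in Z. Z1 = {Err, Req, Recv, Wait, Ack, Halt}; fixed.
Sat(EF (~safe | alarm)) = {Err, Req, Recv, Wait, Ack, Halt}
Recv ∈ Sat(EF (~safe | alarm)) = {Err, Req, Recv, Wait, Ack, Halt}, so the formula holds at Recv.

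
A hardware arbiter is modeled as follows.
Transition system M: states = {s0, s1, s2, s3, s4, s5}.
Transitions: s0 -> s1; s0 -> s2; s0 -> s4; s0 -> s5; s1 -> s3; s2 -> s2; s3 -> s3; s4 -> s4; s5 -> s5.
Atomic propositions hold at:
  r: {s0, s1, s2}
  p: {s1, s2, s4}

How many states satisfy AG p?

2

AG p: greatest fixpoint, start Z0 = {s1, s2, s4}, keep only states in Sat with every successor in Z. Z1 = {s2, s4}; fixed.
Sat(AG p) = {s2, s4}
|Sat(AG p)| = |{s2, s4}| = 2.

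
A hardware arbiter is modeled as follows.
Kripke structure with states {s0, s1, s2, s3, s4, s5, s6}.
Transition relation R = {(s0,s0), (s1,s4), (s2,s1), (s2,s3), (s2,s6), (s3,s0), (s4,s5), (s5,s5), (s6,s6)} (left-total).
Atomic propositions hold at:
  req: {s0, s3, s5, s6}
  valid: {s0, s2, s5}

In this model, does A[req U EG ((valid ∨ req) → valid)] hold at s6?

Sat(valid ∨ req) = {s0, s2, s3, s5, s6}
Sat((valid ∨ req) → valid) = {s0, s1, s2, s4, s5}
EG ((valid ∨ req) → valid): greatest fixpoint, start Z0 = {s0, s1, s2, s4, s5}, keep only states in Sat with some successor in Z. Already a fixed point.
Sat(EG ((valid ∨ req) → valid)) = {s0, s1, s2, s4, s5}
A[req U EG ((valid ∨ req) → valid)]: least fixpoint, start Z0 = Sat(EG ((valid ∨ req) → valid)) = {s0, s1, s2, s4, s5}, add states in Sat(req) with every successor in Z. Z1 = {s0, s1, s2, s3, s4, s5}; fixed.
Sat(A[req U EG ((valid ∨ req) → valid)]) = {s0, s1, s2, s3, s4, s5}
s6 ∉ Sat(A[req U EG ((valid ∨ req) → valid)]) = {s0, s1, s2, s3, s4, s5}, so the formula does not hold at s6.

No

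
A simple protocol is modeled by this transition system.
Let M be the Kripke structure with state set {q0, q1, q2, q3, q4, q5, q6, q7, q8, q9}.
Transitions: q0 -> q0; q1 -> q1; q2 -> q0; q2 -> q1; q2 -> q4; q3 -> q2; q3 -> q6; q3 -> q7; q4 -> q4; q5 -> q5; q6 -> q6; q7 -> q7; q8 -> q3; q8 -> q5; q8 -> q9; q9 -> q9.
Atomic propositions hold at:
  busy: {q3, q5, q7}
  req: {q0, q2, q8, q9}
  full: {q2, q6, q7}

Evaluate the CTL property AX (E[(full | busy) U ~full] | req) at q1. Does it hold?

Sat(full | busy) = {q2, q3, q5, q6, q7}
Sat(~full) = {q0, q1, q3, q4, q5, q8, q9}
E[(full | busy) U ~full]: least fixpoint, start Z0 = Sat(~full) = {q0, q1, q3, q4, q5, q8, q9}, add states in Sat(full | busy) with some successor in Z. Z1 = {q0, q1, q2, q3, q4, q5, q8, q9}; fixed.
Sat(E[(full | busy) U ~full]) = {q0, q1, q2, q3, q4, q5, q8, q9}
Sat(E[(full | busy) U ~full] | req) = {q0, q1, q2, q3, q4, q5, q8, q9}
Sat(AX (E[(full | busy) U ~full] | req)) = {s : every successor in {q0, q1, q2, q3, q4, q5, q8, q9}} = {q0, q1, q2, q4, q5, q8, q9}
q1 ∈ Sat(AX (E[(full | busy) U ~full] | req)) = {q0, q1, q2, q4, q5, q8, q9}, so the formula holds at q1.

Yes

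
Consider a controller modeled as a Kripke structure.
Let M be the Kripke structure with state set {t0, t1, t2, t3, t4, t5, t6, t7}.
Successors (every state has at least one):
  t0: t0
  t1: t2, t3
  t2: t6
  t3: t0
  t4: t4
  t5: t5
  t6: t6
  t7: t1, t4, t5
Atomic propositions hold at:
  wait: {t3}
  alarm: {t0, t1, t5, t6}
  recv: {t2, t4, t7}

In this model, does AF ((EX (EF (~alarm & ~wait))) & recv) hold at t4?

Yes

Sat(~alarm) = {t2, t3, t4, t7}
Sat(~wait) = {t0, t1, t2, t4, t5, t6, t7}
Sat(~alarm & ~wait) = {t2, t4, t7}
EF (~alarm & ~wait): least fixpoint, start Z0 = {t2, t4, t7}, add states with some successor in Z. Z1 = {t1, t2, t4, t7}; fixed.
Sat(EF (~alarm & ~wait)) = {t1, t2, t4, t7}
Sat(EX (EF (~alarm & ~wait))) = {s : some successor in {t1, t2, t4, t7}} = {t1, t4, t7}
Sat((EX (EF (~alarm & ~wait))) & recv) = {t4, t7}
AF ((EX (EF (~alarm & ~wait))) & recv): least fixpoint, start Z0 = {t4, t7}, add states with every successor in Z. Already a fixed point.
Sat(AF ((EX (EF (~alarm & ~wait))) & recv)) = {t4, t7}
t4 ∈ Sat(AF ((EX (EF (~alarm & ~wait))) & recv)) = {t4, t7}, so the formula holds at t4.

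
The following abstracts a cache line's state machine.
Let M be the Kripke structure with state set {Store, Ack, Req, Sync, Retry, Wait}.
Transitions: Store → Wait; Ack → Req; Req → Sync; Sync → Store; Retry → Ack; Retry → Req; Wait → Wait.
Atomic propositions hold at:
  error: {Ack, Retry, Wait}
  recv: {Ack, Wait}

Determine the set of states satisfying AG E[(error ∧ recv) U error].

{Wait}

Sat(error ∧ recv) = {Ack, Wait}
E[(error ∧ recv) U error]: least fixpoint, start Z0 = Sat(error) = {Ack, Retry, Wait}, add states in Sat(error ∧ recv) with some successor in Z. Already a fixed point.
Sat(E[(error ∧ recv) U error]) = {Ack, Retry, Wait}
AG E[(error ∧ recv) U error]: greatest fixpoint, start Z0 = {Ack, Retry, Wait}, keep only states in Sat with every successor in Z. Z1 = {Wait}; fixed.
Sat(AG E[(error ∧ recv) U error]) = {Wait}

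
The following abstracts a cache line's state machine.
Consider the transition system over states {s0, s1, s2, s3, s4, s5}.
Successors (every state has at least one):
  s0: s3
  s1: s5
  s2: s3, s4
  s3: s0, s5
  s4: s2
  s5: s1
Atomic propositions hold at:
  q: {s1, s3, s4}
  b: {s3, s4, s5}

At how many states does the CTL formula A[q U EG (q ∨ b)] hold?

3

Sat(q ∨ b) = {s1, s3, s4, s5}
EG (q ∨ b): greatest fixpoint, start Z0 = {s1, s3, s4, s5}, keep only states in Sat with some successor in Z. Z1 = {s1, s3, s5}; fixed.
Sat(EG (q ∨ b)) = {s1, s3, s5}
A[q U EG (q ∨ b)]: least fixpoint, start Z0 = Sat(EG (q ∨ b)) = {s1, s3, s5}, add states in Sat(q) with every successor in Z. Already a fixed point.
Sat(A[q U EG (q ∨ b)]) = {s1, s3, s5}
|Sat(A[q U EG (q ∨ b)])| = |{s1, s3, s5}| = 3.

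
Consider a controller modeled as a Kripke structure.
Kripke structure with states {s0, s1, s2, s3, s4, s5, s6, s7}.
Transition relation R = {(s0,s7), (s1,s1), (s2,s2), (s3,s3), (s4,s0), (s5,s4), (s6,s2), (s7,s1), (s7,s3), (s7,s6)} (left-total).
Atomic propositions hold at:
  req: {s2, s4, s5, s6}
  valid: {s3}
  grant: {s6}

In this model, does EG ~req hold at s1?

Sat(~req) = {s0, s1, s3, s7}
EG ~req: greatest fixpoint, start Z0 = {s0, s1, s3, s7}, keep only states in Sat with some successor in Z. Already a fixed point.
Sat(EG ~req) = {s0, s1, s3, s7}
s1 ∈ Sat(EG ~req) = {s0, s1, s3, s7}, so the formula holds at s1.

Yes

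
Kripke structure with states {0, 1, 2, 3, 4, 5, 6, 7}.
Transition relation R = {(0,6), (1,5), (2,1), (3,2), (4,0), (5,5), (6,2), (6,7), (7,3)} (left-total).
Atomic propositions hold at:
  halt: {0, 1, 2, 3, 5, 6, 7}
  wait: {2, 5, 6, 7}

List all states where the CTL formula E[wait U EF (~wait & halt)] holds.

Sat(~wait) = {0, 1, 3, 4}
Sat(~wait & halt) = {0, 1, 3}
EF (~wait & halt): least fixpoint, start Z0 = {0, 1, 3}, add states with some successor in Z. Z1 = {0, 1, 2, 3, 4, 7}; Z2 = {0, 1, 2, 3, 4, 6, 7}; fixed.
Sat(EF (~wait & halt)) = {0, 1, 2, 3, 4, 6, 7}
E[wait U EF (~wait & halt)]: least fixpoint, start Z0 = Sat(EF (~wait & halt)) = {0, 1, 2, 3, 4, 6, 7}, add states in Sat(wait) with some successor in Z. Already a fixed point.
Sat(E[wait U EF (~wait & halt)]) = {0, 1, 2, 3, 4, 6, 7}

{0, 1, 2, 3, 4, 6, 7}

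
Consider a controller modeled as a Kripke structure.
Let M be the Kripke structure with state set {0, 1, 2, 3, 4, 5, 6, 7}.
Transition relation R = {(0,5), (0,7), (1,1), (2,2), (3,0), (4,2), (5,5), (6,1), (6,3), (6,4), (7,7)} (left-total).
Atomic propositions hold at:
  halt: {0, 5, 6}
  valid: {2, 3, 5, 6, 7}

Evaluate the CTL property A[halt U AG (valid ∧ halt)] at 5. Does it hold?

Yes

Sat(valid ∧ halt) = {5, 6}
AG (valid ∧ halt): greatest fixpoint, start Z0 = {5, 6}, keep only states in Sat with every successor in Z. Z1 = {5}; fixed.
Sat(AG (valid ∧ halt)) = {5}
A[halt U AG (valid ∧ halt)]: least fixpoint, start Z0 = Sat(AG (valid ∧ halt)) = {5}, add states in Sat(halt) with every successor in Z. Already a fixed point.
Sat(A[halt U AG (valid ∧ halt)]) = {5}
5 ∈ Sat(A[halt U AG (valid ∧ halt)]) = {5}, so the formula holds at 5.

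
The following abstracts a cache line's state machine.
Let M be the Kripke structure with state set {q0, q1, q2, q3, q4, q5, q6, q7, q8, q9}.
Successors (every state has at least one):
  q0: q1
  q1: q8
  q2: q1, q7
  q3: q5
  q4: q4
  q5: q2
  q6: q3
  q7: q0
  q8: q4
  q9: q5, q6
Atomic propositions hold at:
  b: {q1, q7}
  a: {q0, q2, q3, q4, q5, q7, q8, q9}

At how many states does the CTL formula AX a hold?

Sat(AX a) = {s : every successor in {q0, q2, q3, q4, q5, q7, q8, q9}} = {q1, q3, q4, q5, q6, q7, q8}
|Sat(AX a)| = |{q1, q3, q4, q5, q6, q7, q8}| = 7.

7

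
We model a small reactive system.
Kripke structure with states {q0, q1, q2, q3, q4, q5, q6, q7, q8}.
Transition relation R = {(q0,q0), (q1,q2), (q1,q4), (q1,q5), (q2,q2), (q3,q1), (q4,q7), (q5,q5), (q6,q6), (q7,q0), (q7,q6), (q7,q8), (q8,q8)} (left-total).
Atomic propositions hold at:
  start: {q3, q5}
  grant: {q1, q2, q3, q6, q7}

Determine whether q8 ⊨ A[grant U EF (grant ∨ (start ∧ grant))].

Sat(start ∧ grant) = {q3}
Sat(grant ∨ (start ∧ grant)) = {q1, q2, q3, q6, q7}
EF (grant ∨ (start ∧ grant)): least fixpoint, start Z0 = {q1, q2, q3, q6, q7}, add states with some successor in Z. Z1 = {q1, q2, q3, q4, q6, q7}; fixed.
Sat(EF (grant ∨ (start ∧ grant))) = {q1, q2, q3, q4, q6, q7}
A[grant U EF (grant ∨ (start ∧ grant))]: least fixpoint, start Z0 = Sat(EF (grant ∨ (start ∧ grant))) = {q1, q2, q3, q4, q6, q7}, add states in Sat(grant) with every successor in Z. Already a fixed point.
Sat(A[grant U EF (grant ∨ (start ∧ grant))]) = {q1, q2, q3, q4, q6, q7}
q8 ∉ Sat(A[grant U EF (grant ∨ (start ∧ grant))]) = {q1, q2, q3, q4, q6, q7}, so the formula does not hold at q8.

No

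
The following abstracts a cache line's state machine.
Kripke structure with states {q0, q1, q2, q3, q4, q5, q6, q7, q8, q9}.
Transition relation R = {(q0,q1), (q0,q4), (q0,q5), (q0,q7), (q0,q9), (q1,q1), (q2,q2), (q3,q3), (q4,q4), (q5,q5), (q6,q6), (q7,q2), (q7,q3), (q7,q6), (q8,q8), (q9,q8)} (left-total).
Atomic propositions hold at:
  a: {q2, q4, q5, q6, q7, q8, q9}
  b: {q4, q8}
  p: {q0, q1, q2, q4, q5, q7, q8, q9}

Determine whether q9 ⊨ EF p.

EF p: least fixpoint, start Z0 = {q0, q1, q2, q4, q5, q7, q8, q9}, add states with some successor in Z. Already a fixed point.
Sat(EF p) = {q0, q1, q2, q4, q5, q7, q8, q9}
q9 ∈ Sat(EF p) = {q0, q1, q2, q4, q5, q7, q8, q9}, so the formula holds at q9.

Yes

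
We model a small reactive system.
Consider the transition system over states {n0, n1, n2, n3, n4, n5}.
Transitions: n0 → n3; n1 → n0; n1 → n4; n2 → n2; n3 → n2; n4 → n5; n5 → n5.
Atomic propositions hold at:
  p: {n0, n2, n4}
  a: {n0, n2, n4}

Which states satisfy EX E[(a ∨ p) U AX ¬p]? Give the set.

Sat(a ∨ p) = {n0, n2, n4}
Sat(¬p) = {n1, n3, n5}
Sat(AX ¬p) = {s : every successor in {n1, n3, n5}} = {n0, n4, n5}
E[(a ∨ p) U AX ¬p]: least fixpoint, start Z0 = Sat(AX ¬p) = {n0, n4, n5}, add states in Sat(a ∨ p) with some successor in Z. Already a fixed point.
Sat(E[(a ∨ p) U AX ¬p]) = {n0, n4, n5}
Sat(EX E[(a ∨ p) U AX ¬p]) = {s : some successor in {n0, n4, n5}} = {n1, n4, n5}

{n1, n4, n5}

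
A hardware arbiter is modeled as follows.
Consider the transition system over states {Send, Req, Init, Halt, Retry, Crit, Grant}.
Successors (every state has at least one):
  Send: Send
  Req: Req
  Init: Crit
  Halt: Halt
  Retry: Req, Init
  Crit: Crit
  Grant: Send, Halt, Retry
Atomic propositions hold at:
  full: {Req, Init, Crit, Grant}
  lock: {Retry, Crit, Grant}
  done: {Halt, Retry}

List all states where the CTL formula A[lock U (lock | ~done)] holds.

Sat(~done) = {Send, Req, Init, Crit, Grant}
Sat(lock | ~done) = {Send, Req, Init, Retry, Crit, Grant}
A[lock U (lock | ~done)]: least fixpoint, start Z0 = Sat((lock | ~done)) = {Send, Req, Init, Retry, Crit, Grant}, add states in Sat(lock) with every successor in Z. Already a fixed point.
Sat(A[lock U (lock | ~done)]) = {Send, Req, Init, Retry, Crit, Grant}

{Send, Req, Init, Retry, Crit, Grant}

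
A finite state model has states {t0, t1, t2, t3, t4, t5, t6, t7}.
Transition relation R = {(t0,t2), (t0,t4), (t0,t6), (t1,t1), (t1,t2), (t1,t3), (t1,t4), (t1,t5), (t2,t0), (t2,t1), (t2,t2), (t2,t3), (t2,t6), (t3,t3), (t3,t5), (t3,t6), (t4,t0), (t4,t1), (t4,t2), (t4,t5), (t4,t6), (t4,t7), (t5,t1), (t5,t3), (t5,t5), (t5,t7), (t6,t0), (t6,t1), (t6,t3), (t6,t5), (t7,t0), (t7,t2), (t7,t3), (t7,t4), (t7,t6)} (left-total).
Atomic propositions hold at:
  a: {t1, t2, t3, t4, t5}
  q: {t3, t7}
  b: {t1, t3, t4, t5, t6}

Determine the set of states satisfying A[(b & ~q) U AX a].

{t1}

Sat(~q) = {t0, t1, t2, t4, t5, t6}
Sat(b & ~q) = {t1, t4, t5, t6}
Sat(AX a) = {s : every successor in {t1, t2, t3, t4, t5}} = {t1}
A[(b & ~q) U AX a]: least fixpoint, start Z0 = Sat(AX a) = {t1}, add states in Sat(b & ~q) with every successor in Z. Already a fixed point.
Sat(A[(b & ~q) U AX a]) = {t1}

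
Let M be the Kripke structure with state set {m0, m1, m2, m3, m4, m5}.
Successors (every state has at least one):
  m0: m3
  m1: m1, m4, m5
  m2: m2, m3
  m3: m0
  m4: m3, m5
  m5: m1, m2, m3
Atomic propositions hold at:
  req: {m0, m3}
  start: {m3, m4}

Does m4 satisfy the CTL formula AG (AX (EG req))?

EG req: greatest fixpoint, start Z0 = {m0, m3}, keep only states in Sat with some successor in Z. Already a fixed point.
Sat(EG req) = {m0, m3}
Sat(AX (EG req)) = {s : every successor in {m0, m3}} = {m0, m3}
AG (AX (EG req)): greatest fixpoint, start Z0 = {m0, m3}, keep only states in Sat with every successor in Z. Already a fixed point.
Sat(AG (AX (EG req))) = {m0, m3}
m4 ∉ Sat(AG (AX (EG req))) = {m0, m3}, so the formula does not hold at m4.

No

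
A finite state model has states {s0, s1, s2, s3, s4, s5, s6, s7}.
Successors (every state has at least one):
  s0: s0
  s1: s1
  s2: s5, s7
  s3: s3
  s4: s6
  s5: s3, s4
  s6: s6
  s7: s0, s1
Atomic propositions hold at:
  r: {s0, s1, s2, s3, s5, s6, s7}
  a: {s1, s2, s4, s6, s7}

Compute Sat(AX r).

{s0, s1, s2, s3, s4, s6, s7}

Sat(AX r) = {s : every successor in {s0, s1, s2, s3, s5, s6, s7}} = {s0, s1, s2, s3, s4, s6, s7}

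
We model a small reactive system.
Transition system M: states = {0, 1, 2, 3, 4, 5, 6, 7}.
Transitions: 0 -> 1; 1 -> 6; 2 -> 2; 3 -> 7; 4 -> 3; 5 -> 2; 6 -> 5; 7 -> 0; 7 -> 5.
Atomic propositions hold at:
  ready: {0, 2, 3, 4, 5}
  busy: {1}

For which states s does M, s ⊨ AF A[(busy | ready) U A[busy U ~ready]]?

Sat(busy | ready) = {0, 1, 2, 3, 4, 5}
Sat(~ready) = {1, 6, 7}
A[busy U ~ready]: least fixpoint, start Z0 = Sat(~ready) = {1, 6, 7}, add states in Sat(busy) with every successor in Z. Already a fixed point.
Sat(A[busy U ~ready]) = {1, 6, 7}
A[(busy | ready) U A[busy U ~ready]]: least fixpoint, start Z0 = Sat(A[busy U ~ready]) = {1, 6, 7}, add states in Sat(busy | ready) with every successor in Z. Z1 = {0, 1, 3, 6, 7}; Z2 = {0, 1, 3, 4, 6, 7}; fixed.
Sat(A[(busy | ready) U A[busy U ~ready]]) = {0, 1, 3, 4, 6, 7}
AF A[(busy | ready) U A[busy U ~ready]]: least fixpoint, start Z0 = {0, 1, 3, 4, 6, 7}, add states with every successor in Z. Already a fixed point.
Sat(AF A[(busy | ready) U A[busy U ~ready]]) = {0, 1, 3, 4, 6, 7}

{0, 1, 3, 4, 6, 7}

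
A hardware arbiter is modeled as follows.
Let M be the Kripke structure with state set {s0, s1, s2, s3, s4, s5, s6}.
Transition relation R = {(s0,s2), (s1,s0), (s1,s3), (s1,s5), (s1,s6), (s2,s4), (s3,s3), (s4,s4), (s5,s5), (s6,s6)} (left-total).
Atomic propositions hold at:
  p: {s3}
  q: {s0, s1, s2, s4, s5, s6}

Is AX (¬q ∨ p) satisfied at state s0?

No

Sat(¬q) = {s3}
Sat(¬q ∨ p) = {s3}
Sat(AX (¬q ∨ p)) = {s : every successor in {s3}} = {s3}
s0 ∉ Sat(AX (¬q ∨ p)) = {s3}, so the formula does not hold at s0.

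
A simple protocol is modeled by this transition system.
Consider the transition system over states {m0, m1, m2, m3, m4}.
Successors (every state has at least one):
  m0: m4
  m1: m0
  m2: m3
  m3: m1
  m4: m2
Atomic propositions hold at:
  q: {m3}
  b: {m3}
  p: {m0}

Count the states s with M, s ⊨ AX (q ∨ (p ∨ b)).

Sat(p ∨ b) = {m0, m3}
Sat(q ∨ (p ∨ b)) = {m0, m3}
Sat(AX (q ∨ (p ∨ b))) = {s : every successor in {m0, m3}} = {m1, m2}
|Sat(AX (q ∨ (p ∨ b)))| = |{m1, m2}| = 2.

2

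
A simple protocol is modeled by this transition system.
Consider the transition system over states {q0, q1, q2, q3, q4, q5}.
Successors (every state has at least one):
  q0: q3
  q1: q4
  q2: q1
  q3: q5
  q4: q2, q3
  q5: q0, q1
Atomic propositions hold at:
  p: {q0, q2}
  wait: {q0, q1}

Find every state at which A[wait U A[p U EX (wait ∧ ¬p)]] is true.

{q2, q5}

Sat(¬p) = {q1, q3, q4, q5}
Sat(wait ∧ ¬p) = {q1}
Sat(EX (wait ∧ ¬p)) = {s : some successor in {q1}} = {q2, q5}
A[p U EX (wait ∧ ¬p)]: least fixpoint, start Z0 = Sat(EX (wait ∧ ¬p)) = {q2, q5}, add states in Sat(p) with every successor in Z. Already a fixed point.
Sat(A[p U EX (wait ∧ ¬p)]) = {q2, q5}
A[wait U A[p U EX (wait ∧ ¬p)]]: least fixpoint, start Z0 = Sat(A[p U EX (wait ∧ ¬p)]) = {q2, q5}, add states in Sat(wait) with every successor in Z. Already a fixed point.
Sat(A[wait U A[p U EX (wait ∧ ¬p)]]) = {q2, q5}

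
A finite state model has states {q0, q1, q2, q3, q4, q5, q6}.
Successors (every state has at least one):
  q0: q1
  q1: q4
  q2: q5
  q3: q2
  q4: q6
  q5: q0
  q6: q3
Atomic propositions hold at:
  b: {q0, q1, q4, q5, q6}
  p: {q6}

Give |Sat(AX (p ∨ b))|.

5

Sat(p ∨ b) = {q0, q1, q4, q5, q6}
Sat(AX (p ∨ b)) = {s : every successor in {q0, q1, q4, q5, q6}} = {q0, q1, q2, q4, q5}
|Sat(AX (p ∨ b))| = |{q0, q1, q2, q4, q5}| = 5.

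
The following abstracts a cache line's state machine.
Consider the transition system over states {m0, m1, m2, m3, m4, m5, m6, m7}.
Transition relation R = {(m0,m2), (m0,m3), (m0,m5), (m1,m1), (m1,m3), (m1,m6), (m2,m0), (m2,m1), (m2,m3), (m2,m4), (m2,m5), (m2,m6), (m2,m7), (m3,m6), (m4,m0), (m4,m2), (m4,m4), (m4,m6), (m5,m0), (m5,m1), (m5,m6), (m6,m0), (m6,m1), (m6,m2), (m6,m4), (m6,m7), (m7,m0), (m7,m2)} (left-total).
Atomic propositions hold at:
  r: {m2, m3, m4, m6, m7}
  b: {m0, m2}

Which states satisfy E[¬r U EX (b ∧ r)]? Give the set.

{m0, m1, m4, m5, m6, m7}

Sat(¬r) = {m0, m1, m5}
Sat(b ∧ r) = {m2}
Sat(EX (b ∧ r)) = {s : some successor in {m2}} = {m0, m4, m6, m7}
E[¬r U EX (b ∧ r)]: least fixpoint, start Z0 = Sat(EX (b ∧ r)) = {m0, m4, m6, m7}, add states in Sat(¬r) with some successor in Z. Z1 = {m0, m1, m4, m5, m6, m7}; fixed.
Sat(E[¬r U EX (b ∧ r)]) = {m0, m1, m4, m5, m6, m7}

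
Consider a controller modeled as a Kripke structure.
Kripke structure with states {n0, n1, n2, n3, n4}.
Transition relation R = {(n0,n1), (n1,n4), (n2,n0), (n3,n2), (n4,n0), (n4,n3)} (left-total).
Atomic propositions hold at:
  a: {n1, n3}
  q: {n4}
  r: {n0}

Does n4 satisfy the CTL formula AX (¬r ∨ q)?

No

Sat(¬r) = {n1, n2, n3, n4}
Sat(¬r ∨ q) = {n1, n2, n3, n4}
Sat(AX (¬r ∨ q)) = {s : every successor in {n1, n2, n3, n4}} = {n0, n1, n3}
n4 ∉ Sat(AX (¬r ∨ q)) = {n0, n1, n3}, so the formula does not hold at n4.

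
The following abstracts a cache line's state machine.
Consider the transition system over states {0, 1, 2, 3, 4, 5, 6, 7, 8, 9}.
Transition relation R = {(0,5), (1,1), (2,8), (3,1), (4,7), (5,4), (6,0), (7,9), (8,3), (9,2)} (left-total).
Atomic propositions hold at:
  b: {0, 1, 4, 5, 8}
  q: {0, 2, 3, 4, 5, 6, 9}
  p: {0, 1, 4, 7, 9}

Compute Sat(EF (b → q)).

{0, 2, 3, 4, 5, 6, 7, 8, 9}

Sat(b → q) = {0, 2, 3, 4, 5, 6, 7, 9}
EF (b → q): least fixpoint, start Z0 = {0, 2, 3, 4, 5, 6, 7, 9}, add states with some successor in Z. Z1 = {0, 2, 3, 4, 5, 6, 7, 8, 9}; fixed.
Sat(EF (b → q)) = {0, 2, 3, 4, 5, 6, 7, 8, 9}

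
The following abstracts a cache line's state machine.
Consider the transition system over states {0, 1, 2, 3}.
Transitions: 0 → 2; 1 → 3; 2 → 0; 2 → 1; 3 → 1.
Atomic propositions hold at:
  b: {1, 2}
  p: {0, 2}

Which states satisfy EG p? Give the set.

EG p: greatest fixpoint, start Z0 = {0, 2}, keep only states in Sat with some successor in Z. Already a fixed point.
Sat(EG p) = {0, 2}

{0, 2}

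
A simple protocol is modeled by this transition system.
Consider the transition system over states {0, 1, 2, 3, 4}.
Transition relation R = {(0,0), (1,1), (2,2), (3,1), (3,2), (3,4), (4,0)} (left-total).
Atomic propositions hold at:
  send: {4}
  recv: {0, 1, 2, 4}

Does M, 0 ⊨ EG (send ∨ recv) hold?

Sat(send ∨ recv) = {0, 1, 2, 4}
EG (send ∨ recv): greatest fixpoint, start Z0 = {0, 1, 2, 4}, keep only states in Sat with some successor in Z. Already a fixed point.
Sat(EG (send ∨ recv)) = {0, 1, 2, 4}
0 ∈ Sat(EG (send ∨ recv)) = {0, 1, 2, 4}, so the formula holds at 0.

Yes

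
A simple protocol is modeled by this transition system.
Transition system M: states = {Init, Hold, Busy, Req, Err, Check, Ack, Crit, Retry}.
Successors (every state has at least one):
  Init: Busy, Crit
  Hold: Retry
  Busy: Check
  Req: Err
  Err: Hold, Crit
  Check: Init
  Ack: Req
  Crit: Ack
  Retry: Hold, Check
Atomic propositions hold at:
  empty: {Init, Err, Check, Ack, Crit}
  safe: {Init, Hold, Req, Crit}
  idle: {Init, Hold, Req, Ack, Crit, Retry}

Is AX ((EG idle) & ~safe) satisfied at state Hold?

Yes

EG idle: greatest fixpoint, start Z0 = {Init, Hold, Req, Ack, Crit, Retry}, keep only states in Sat with some successor in Z. Z1 = {Init, Hold, Ack, Crit, Retry}; Z2 = {Init, Hold, Crit, Retry}; Z3 = {Init, Hold, Retry}; Z4 = {Hold, Retry}; fixed.
Sat(EG idle) = {Hold, Retry}
Sat(~safe) = {Busy, Err, Check, Ack, Retry}
Sat((EG idle) & ~safe) = {Retry}
Sat(AX ((EG idle) & ~safe)) = {s : every successor in {Retry}} = {Hold}
Hold ∈ Sat(AX ((EG idle) & ~safe)) = {Hold}, so the formula holds at Hold.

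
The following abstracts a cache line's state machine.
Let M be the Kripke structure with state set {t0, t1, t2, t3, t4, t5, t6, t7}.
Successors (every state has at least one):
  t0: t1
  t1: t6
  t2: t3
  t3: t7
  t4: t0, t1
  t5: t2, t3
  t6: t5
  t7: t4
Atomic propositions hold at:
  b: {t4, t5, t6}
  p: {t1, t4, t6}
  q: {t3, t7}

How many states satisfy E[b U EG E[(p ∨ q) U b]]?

6

Sat(p ∨ q) = {t1, t3, t4, t6, t7}
E[(p ∨ q) U b]: least fixpoint, start Z0 = Sat(b) = {t4, t5, t6}, add states in Sat(p ∨ q) with some successor in Z. Z1 = {t1, t4, t5, t6, t7}; Z2 = {t1, t3, t4, t5, t6, t7}; fixed.
Sat(E[(p ∨ q) U b]) = {t1, t3, t4, t5, t6, t7}
EG E[(p ∨ q) U b]: greatest fixpoint, start Z0 = {t1, t3, t4, t5, t6, t7}, keep only states in Sat with some successor in Z. Already a fixed point.
Sat(EG E[(p ∨ q) U b]) = {t1, t3, t4, t5, t6, t7}
E[b U EG E[(p ∨ q) U b]]: least fixpoint, start Z0 = Sat(EG E[(p ∨ q) U b]) = {t1, t3, t4, t5, t6, t7}, add states in Sat(b) with some successor in Z. Already a fixed point.
Sat(E[b U EG E[(p ∨ q) U b]]) = {t1, t3, t4, t5, t6, t7}
|Sat(E[b U EG E[(p ∨ q) U b]])| = |{t1, t3, t4, t5, t6, t7}| = 6.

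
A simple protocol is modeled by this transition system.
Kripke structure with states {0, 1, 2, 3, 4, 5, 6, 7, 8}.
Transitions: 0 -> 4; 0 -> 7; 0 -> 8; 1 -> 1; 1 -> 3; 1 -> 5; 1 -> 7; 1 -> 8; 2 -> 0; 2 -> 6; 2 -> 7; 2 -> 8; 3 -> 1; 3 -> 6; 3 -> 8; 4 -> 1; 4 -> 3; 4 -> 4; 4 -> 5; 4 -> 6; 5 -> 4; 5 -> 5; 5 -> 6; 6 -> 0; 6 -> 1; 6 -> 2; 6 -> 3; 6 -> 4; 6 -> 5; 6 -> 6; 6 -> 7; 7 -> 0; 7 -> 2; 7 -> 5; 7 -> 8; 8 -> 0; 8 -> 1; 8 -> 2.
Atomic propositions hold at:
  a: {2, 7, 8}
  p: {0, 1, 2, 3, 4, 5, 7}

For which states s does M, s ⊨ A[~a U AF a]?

{2, 7, 8}

Sat(~a) = {0, 1, 3, 4, 5, 6}
AF a: least fixpoint, start Z0 = {2, 7, 8}, add states with every successor in Z. Already a fixed point.
Sat(AF a) = {2, 7, 8}
A[~a U AF a]: least fixpoint, start Z0 = Sat(AF a) = {2, 7, 8}, add states in Sat(~a) with every successor in Z. Already a fixed point.
Sat(A[~a U AF a]) = {2, 7, 8}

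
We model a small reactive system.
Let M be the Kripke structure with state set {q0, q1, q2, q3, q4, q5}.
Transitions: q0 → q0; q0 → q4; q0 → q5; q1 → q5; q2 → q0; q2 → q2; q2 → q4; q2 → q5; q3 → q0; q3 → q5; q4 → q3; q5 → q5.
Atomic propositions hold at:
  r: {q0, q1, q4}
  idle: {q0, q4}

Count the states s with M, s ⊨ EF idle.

4

EF idle: least fixpoint, start Z0 = {q0, q4}, add states with some successor in Z. Z1 = {q0, q2, q3, q4}; fixed.
Sat(EF idle) = {q0, q2, q3, q4}
|Sat(EF idle)| = |{q0, q2, q3, q4}| = 4.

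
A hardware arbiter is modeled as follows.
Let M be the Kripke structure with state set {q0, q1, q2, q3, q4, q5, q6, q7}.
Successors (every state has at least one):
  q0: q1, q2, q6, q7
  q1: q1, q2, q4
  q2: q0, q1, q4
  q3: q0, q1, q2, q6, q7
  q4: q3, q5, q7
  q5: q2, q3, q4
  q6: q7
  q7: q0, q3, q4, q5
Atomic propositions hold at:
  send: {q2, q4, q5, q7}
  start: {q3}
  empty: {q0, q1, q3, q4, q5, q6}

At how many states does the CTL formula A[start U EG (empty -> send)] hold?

Sat(empty -> send) = {q2, q4, q5, q7}
EG (empty -> send): greatest fixpoint, start Z0 = {q2, q4, q5, q7}, keep only states in Sat with some successor in Z. Already a fixed point.
Sat(EG (empty -> send)) = {q2, q4, q5, q7}
A[start U EG (empty -> send)]: least fixpoint, start Z0 = Sat(EG (empty -> send)) = {q2, q4, q5, q7}, add states in Sat(start) with every successor in Z. Already a fixed point.
Sat(A[start U EG (empty -> send)]) = {q2, q4, q5, q7}
|Sat(A[start U EG (empty -> send)])| = |{q2, q4, q5, q7}| = 4.

4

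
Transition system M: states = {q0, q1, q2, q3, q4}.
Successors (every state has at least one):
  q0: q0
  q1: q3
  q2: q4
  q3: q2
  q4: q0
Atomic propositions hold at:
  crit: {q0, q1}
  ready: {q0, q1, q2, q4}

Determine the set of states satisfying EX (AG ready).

AG ready: greatest fixpoint, start Z0 = {q0, q1, q2, q4}, keep only states in Sat with every successor in Z. Z1 = {q0, q2, q4}; fixed.
Sat(AG ready) = {q0, q2, q4}
Sat(EX (AG ready)) = {s : some successor in {q0, q2, q4}} = {q0, q2, q3, q4}

{q0, q2, q3, q4}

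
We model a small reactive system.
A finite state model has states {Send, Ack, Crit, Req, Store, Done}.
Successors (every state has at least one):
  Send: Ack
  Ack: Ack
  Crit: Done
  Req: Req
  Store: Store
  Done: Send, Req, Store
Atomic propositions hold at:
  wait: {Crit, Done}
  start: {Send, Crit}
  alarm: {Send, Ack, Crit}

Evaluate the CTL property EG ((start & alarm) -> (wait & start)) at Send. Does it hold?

Sat(start & alarm) = {Send, Crit}
Sat(wait & start) = {Crit}
Sat((start & alarm) -> (wait & start)) = {Ack, Crit, Req, Store, Done}
EG ((start & alarm) -> (wait & start)): greatest fixpoint, start Z0 = {Ack, Crit, Req, Store, Done}, keep only states in Sat with some successor in Z. Already a fixed point.
Sat(EG ((start & alarm) -> (wait & start))) = {Ack, Crit, Req, Store, Done}
Send ∉ Sat(EG ((start & alarm) -> (wait & start))) = {Ack, Crit, Req, Store, Done}, so the formula does not hold at Send.

No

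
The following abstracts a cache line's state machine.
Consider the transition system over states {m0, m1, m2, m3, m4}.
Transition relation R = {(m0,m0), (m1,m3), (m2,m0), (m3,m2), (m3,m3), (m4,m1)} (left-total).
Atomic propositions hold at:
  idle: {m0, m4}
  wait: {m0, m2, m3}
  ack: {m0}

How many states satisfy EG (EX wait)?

4

Sat(EX wait) = {s : some successor in {m0, m2, m3}} = {m0, m1, m2, m3}
EG (EX wait): greatest fixpoint, start Z0 = {m0, m1, m2, m3}, keep only states in Sat with some successor in Z. Already a fixed point.
Sat(EG (EX wait)) = {m0, m1, m2, m3}
|Sat(EG (EX wait))| = |{m0, m1, m2, m3}| = 4.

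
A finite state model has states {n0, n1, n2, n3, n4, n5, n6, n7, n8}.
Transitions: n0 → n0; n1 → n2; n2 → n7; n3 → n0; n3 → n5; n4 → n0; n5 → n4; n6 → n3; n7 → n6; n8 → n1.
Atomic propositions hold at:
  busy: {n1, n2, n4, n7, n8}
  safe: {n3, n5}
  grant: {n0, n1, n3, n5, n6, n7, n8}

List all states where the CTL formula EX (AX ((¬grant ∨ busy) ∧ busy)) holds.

{n1, n3, n8}

Sat(¬grant) = {n2, n4}
Sat(¬grant ∨ busy) = {n1, n2, n4, n7, n8}
Sat((¬grant ∨ busy) ∧ busy) = {n1, n2, n4, n7, n8}
Sat(AX ((¬grant ∨ busy) ∧ busy)) = {s : every successor in {n1, n2, n4, n7, n8}} = {n1, n2, n5, n8}
Sat(EX (AX ((¬grant ∨ busy) ∧ busy))) = {s : some successor in {n1, n2, n5, n8}} = {n1, n3, n8}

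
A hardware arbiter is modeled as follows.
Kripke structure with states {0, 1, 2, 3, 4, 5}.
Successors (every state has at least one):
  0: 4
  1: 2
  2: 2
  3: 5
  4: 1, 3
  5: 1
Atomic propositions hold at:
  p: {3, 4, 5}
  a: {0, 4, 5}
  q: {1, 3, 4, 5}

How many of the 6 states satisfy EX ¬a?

Sat(¬a) = {1, 2, 3}
Sat(EX ¬a) = {s : some successor in {1, 2, 3}} = {1, 2, 4, 5}
|Sat(EX ¬a)| = |{1, 2, 4, 5}| = 4.

4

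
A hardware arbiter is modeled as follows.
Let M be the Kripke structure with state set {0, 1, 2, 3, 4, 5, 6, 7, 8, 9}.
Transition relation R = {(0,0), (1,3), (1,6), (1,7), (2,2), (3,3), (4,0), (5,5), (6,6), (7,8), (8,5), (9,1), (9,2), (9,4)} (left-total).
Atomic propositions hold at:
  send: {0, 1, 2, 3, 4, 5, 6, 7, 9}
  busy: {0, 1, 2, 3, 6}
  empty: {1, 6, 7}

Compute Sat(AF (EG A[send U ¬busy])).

{5, 7, 8}

Sat(¬busy) = {4, 5, 7, 8, 9}
A[send U ¬busy]: least fixpoint, start Z0 = Sat(¬busy) = {4, 5, 7, 8, 9}, add states in Sat(send) with every successor in Z. Already a fixed point.
Sat(A[send U ¬busy]) = {4, 5, 7, 8, 9}
EG A[send U ¬busy]: greatest fixpoint, start Z0 = {4, 5, 7, 8, 9}, keep only states in Sat with some successor in Z. Z1 = {5, 7, 8, 9}; Z2 = {5, 7, 8}; fixed.
Sat(EG A[send U ¬busy]) = {5, 7, 8}
AF (EG A[send U ¬busy]): least fixpoint, start Z0 = {5, 7, 8}, add states with every successor in Z. Already a fixed point.
Sat(AF (EG A[send U ¬busy])) = {5, 7, 8}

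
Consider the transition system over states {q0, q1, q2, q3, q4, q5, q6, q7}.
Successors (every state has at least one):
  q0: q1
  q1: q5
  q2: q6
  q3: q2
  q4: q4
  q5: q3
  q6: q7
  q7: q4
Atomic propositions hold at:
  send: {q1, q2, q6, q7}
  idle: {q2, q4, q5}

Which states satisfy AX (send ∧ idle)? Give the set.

Sat(send ∧ idle) = {q2}
Sat(AX (send ∧ idle)) = {s : every successor in {q2}} = {q3}

{q3}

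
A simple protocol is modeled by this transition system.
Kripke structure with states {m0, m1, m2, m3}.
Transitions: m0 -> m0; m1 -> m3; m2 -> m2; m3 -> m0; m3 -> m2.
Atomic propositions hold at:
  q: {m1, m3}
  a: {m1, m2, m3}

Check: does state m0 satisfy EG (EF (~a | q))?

Sat(~a) = {m0}
Sat(~a | q) = {m0, m1, m3}
EF (~a | q): least fixpoint, start Z0 = {m0, m1, m3}, add states with some successor in Z. Already a fixed point.
Sat(EF (~a | q)) = {m0, m1, m3}
EG (EF (~a | q)): greatest fixpoint, start Z0 = {m0, m1, m3}, keep only states in Sat with some successor in Z. Already a fixed point.
Sat(EG (EF (~a | q))) = {m0, m1, m3}
m0 ∈ Sat(EG (EF (~a | q))) = {m0, m1, m3}, so the formula holds at m0.

Yes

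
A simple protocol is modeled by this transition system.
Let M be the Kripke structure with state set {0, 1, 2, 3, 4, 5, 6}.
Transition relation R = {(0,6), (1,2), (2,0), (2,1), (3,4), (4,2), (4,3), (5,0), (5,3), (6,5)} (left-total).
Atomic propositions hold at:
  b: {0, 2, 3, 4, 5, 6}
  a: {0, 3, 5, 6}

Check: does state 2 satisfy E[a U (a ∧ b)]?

Sat(a ∧ b) = {0, 3, 5, 6}
E[a U (a ∧ b)]: least fixpoint, start Z0 = Sat((a ∧ b)) = {0, 3, 5, 6}, add states in Sat(a) with some successor in Z. Already a fixed point.
Sat(E[a U (a ∧ b)]) = {0, 3, 5, 6}
2 ∉ Sat(E[a U (a ∧ b)]) = {0, 3, 5, 6}, so the formula does not hold at 2.

No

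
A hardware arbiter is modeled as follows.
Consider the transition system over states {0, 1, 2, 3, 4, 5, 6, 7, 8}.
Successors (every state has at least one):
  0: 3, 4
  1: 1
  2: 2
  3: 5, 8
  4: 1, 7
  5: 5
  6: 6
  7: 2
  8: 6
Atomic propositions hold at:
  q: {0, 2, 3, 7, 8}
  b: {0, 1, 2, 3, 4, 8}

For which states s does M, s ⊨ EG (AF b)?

{0, 1, 2, 4, 7}

AF b: least fixpoint, start Z0 = {0, 1, 2, 3, 4, 8}, add states with every successor in Z. Z1 = {0, 1, 2, 3, 4, 7, 8}; fixed.
Sat(AF b) = {0, 1, 2, 3, 4, 7, 8}
EG (AF b): greatest fixpoint, start Z0 = {0, 1, 2, 3, 4, 7, 8}, keep only states in Sat with some successor in Z. Z1 = {0, 1, 2, 3, 4, 7}; Z2 = {0, 1, 2, 4, 7}; fixed.
Sat(EG (AF b)) = {0, 1, 2, 4, 7}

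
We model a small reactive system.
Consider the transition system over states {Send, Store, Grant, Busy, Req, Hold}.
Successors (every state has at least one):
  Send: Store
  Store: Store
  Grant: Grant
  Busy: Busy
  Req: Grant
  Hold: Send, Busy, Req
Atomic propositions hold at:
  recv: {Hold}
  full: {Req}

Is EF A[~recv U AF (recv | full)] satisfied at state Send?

No

Sat(~recv) = {Send, Store, Grant, Busy, Req}
Sat(recv | full) = {Req, Hold}
AF (recv | full): least fixpoint, start Z0 = {Req, Hold}, add states with every successor in Z. Already a fixed point.
Sat(AF (recv | full)) = {Req, Hold}
A[~recv U AF (recv | full)]: least fixpoint, start Z0 = Sat(AF (recv | full)) = {Req, Hold}, add states in Sat(~recv) with every successor in Z. Already a fixed point.
Sat(A[~recv U AF (recv | full)]) = {Req, Hold}
EF A[~recv U AF (recv | full)]: least fixpoint, start Z0 = {Req, Hold}, add states with some successor in Z. Already a fixed point.
Sat(EF A[~recv U AF (recv | full)]) = {Req, Hold}
Send ∉ Sat(EF A[~recv U AF (recv | full)]) = {Req, Hold}, so the formula does not hold at Send.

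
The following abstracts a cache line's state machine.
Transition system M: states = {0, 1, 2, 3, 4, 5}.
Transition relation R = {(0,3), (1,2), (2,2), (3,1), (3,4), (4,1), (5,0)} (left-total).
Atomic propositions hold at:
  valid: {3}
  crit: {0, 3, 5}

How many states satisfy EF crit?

EF crit: least fixpoint, start Z0 = {0, 3, 5}, add states with some successor in Z. Already a fixed point.
Sat(EF crit) = {0, 3, 5}
|Sat(EF crit)| = |{0, 3, 5}| = 3.

3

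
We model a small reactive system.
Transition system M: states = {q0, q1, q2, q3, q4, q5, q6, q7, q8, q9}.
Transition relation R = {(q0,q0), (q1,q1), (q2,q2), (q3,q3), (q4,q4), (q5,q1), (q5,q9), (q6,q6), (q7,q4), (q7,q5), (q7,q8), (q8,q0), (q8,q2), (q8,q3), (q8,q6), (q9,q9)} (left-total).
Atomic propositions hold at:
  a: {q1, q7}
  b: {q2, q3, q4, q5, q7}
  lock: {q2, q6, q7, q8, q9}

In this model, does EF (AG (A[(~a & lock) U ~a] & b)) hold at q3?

Yes

Sat(~a) = {q0, q2, q3, q4, q5, q6, q8, q9}
Sat(~a & lock) = {q2, q6, q8, q9}
A[(~a & lock) U ~a]: least fixpoint, start Z0 = Sat(~a) = {q0, q2, q3, q4, q5, q6, q8, q9}, add states in Sat(~a & lock) with every successor in Z. Already a fixed point.
Sat(A[(~a & lock) U ~a]) = {q0, q2, q3, q4, q5, q6, q8, q9}
Sat(A[(~a & lock) U ~a] & b) = {q2, q3, q4, q5}
AG (A[(~a & lock) U ~a] & b): greatest fixpoint, start Z0 = {q2, q3, q4, q5}, keep only states in Sat with every successor in Z. Z1 = {q2, q3, q4}; fixed.
Sat(AG (A[(~a & lock) U ~a] & b)) = {q2, q3, q4}
EF (AG (A[(~a & lock) U ~a] & b)): least fixpoint, start Z0 = {q2, q3, q4}, add states with some successor in Z. Z1 = {q2, q3, q4, q7, q8}; fixed.
Sat(EF (AG (A[(~a & lock) U ~a] & b))) = {q2, q3, q4, q7, q8}
q3 ∈ Sat(EF (AG (A[(~a & lock) U ~a] & b))) = {q2, q3, q4, q7, q8}, so the formula holds at q3.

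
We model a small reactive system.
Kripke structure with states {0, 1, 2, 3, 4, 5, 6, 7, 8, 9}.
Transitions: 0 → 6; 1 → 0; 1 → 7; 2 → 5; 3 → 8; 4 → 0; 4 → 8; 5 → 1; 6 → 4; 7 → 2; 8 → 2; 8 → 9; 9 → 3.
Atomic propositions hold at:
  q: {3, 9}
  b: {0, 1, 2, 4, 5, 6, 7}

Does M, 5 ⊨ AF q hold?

AF q: least fixpoint, start Z0 = {3, 9}, add states with every successor in Z. Already a fixed point.
Sat(AF q) = {3, 9}
5 ∉ Sat(AF q) = {3, 9}, so the formula does not hold at 5.

No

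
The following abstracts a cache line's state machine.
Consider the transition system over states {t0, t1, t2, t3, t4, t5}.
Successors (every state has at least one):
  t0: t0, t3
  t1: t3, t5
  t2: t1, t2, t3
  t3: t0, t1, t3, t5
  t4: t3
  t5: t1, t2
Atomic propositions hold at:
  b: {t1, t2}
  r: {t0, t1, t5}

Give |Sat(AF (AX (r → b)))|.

3

Sat(r → b) = {t1, t2, t3, t4}
Sat(AX (r → b)) = {s : every successor in {t1, t2, t3, t4}} = {t2, t4, t5}
AF (AX (r → b)): least fixpoint, start Z0 = {t2, t4, t5}, add states with every successor in Z. Already a fixed point.
Sat(AF (AX (r → b))) = {t2, t4, t5}
|Sat(AF (AX (r → b)))| = |{t2, t4, t5}| = 3.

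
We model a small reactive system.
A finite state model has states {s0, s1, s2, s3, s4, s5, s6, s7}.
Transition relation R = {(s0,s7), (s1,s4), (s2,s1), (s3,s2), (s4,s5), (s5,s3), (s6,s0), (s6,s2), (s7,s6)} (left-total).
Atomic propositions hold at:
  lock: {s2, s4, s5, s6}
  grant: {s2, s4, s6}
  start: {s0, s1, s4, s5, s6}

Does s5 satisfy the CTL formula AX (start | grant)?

No

Sat(start | grant) = {s0, s1, s2, s4, s5, s6}
Sat(AX (start | grant)) = {s : every successor in {s0, s1, s2, s4, s5, s6}} = {s1, s2, s3, s4, s6, s7}
s5 ∉ Sat(AX (start | grant)) = {s1, s2, s3, s4, s6, s7}, so the formula does not hold at s5.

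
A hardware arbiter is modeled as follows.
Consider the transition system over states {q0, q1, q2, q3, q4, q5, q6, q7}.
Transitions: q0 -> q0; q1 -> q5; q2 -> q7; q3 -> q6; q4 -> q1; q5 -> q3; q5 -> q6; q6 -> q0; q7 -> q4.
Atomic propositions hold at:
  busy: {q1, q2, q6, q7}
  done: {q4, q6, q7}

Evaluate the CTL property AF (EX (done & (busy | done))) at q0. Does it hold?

No

Sat(busy | done) = {q1, q2, q4, q6, q7}
Sat(done & (busy | done)) = {q4, q6, q7}
Sat(EX (done & (busy | done))) = {s : some successor in {q4, q6, q7}} = {q2, q3, q5, q7}
AF (EX (done & (busy | done))): least fixpoint, start Z0 = {q2, q3, q5, q7}, add states with every successor in Z. Z1 = {q1, q2, q3, q5, q7}; Z2 = {q1, q2, q3, q4, q5, q7}; fixed.
Sat(AF (EX (done & (busy | done)))) = {q1, q2, q3, q4, q5, q7}
q0 ∉ Sat(AF (EX (done & (busy | done)))) = {q1, q2, q3, q4, q5, q7}, so the formula does not hold at q0.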